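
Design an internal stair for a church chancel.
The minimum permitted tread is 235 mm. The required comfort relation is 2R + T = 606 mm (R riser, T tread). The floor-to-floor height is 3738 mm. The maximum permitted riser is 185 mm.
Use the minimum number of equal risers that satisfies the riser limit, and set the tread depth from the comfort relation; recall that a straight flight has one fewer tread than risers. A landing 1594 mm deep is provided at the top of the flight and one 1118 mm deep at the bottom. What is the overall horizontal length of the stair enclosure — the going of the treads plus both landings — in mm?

At most 185 each: 3738/185 = 20.21, giving 21 risers.
R = 3738 ÷ 21 = 178 mm.
Tread T = 606 − 2 × 178 = 250 mm (≥ 235 mm).
21 risers give 20 treads; going = 20 × 250 = 5000 mm.
Add landings: 5000 + 1594 + 1118 = 7712 mm.

7712 mm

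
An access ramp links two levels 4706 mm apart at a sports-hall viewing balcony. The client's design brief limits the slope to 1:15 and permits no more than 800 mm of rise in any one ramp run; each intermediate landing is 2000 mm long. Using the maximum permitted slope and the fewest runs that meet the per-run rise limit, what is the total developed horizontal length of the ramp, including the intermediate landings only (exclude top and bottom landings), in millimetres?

⌈4706/800⌉ = 6 ramp runs. That means 5 intermediate landings.
Ramp run (horizontal) at 1:15: 4706 × 15 = 70590 mm.
5 intermediate landings contribute 5 × 2000 = 10000 mm.
Developed length = 70590 + 10000 = 80590 mm.

80590 mm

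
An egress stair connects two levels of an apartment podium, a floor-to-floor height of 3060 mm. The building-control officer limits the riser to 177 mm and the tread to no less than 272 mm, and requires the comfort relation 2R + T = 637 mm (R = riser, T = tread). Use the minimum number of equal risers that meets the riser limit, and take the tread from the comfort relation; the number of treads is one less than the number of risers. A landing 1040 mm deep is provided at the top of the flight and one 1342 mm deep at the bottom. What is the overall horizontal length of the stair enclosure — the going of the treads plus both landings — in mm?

⌈3060/177⌉ = 18 risers.
Each riser is 3060/18 = 170 mm (≤ 177 mm).
T = 637 − 2·170 = 297 mm, which satisfies the 272 mm minimum.
18 risers give 17 treads; going = 17 × 297 = 5049 mm.
Add landings: 5049 + 1040 + 1342 = 7431 mm.

7431 mm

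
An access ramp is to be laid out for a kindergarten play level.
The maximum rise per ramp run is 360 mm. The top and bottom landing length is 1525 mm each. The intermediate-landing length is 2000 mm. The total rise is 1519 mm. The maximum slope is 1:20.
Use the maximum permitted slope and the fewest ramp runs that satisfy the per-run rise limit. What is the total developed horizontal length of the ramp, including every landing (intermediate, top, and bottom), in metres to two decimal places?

41.43 m

1519 / 360 = 4.22, so 5 ramp runs are needed. That means 4 intermediate landings.
Ramp run (horizontal) at 1:20: 1519 × 20 = 30380 mm.
4 intermediate landings contribute 4 × 2000 = 8000 mm.
Top and bottom landings: 2 × 1525 = 3050 mm.
Total = 30380 + 8000 + 3050 = 41430 mm.
= 41.43 m.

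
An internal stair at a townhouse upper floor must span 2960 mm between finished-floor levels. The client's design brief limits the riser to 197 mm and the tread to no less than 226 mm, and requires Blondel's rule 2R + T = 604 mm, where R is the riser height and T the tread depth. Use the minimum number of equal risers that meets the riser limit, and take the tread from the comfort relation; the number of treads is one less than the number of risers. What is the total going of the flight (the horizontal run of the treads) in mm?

2960 / 197 = 15.03, so 16 risers are needed.
Each riser is 2960/16 = 185 mm (≤ 197 mm).
T = 604 − 2·185 = 234 mm, which satisfies the 226 mm minimum.
Going = (16 − 1) × 234 = 3510 mm.

3510 mm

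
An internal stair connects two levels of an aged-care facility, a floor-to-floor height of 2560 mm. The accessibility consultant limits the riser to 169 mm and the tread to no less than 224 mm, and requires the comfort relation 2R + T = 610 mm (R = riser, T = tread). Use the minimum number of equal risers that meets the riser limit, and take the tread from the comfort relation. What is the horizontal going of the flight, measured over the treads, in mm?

4350 mm

⌈2560/169⌉ = 16 risers.
R = 2560 ÷ 16 = 160 mm.
T = 610 − 2·160 = 290 mm, which satisfies the 224 mm minimum.
Treads = 16 − 1 = 15; going = 15 × 290 = 4350 mm.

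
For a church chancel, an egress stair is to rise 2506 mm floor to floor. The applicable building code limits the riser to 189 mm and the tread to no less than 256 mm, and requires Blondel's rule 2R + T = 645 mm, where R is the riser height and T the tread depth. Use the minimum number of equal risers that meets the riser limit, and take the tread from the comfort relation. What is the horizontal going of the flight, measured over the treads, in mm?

3731 mm

2506 / 189 = 13.26, so 14 risers are needed.
Each riser is 2506/14 = 179 mm (≤ 189 mm).
From 2R + T = 645: T = 645 − 358 = 287 mm.
Treads = 14 − 1 = 13; going = 13 × 287 = 3731 mm.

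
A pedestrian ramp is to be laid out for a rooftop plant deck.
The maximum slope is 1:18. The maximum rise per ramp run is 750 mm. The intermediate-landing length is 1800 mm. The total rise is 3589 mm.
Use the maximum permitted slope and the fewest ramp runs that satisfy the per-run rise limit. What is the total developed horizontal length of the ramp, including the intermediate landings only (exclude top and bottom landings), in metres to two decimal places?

71.80 m

At most 750 each: 3589/750 = 4.79, giving 5 ramp runs. That means 4 intermediate landings.
Horizontal run for 3589 mm of rise at 1:18 is 3589 × 18 = 64602 mm.
Intermediate landings: 4 × 1800 = 7200 mm.
Developed length = 64602 + 7200 = 71802 mm.
= 71.80 m.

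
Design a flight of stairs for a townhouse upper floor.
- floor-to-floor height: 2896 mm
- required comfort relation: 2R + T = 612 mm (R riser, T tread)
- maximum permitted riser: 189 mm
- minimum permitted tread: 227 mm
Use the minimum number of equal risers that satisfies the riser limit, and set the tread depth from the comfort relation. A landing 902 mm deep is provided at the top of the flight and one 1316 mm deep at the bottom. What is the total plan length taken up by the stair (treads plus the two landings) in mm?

5968 mm

2896 / 189 = 15.323 → round up to 16 risers.
R = 2896 ÷ 16 = 181 mm.
From 2R + T = 612: T = 612 − 362 = 250 mm.
16 risers give 15 treads; going = 15 × 250 = 3750 mm.
Add landings: 3750 + 902 + 1316 = 5968 mm.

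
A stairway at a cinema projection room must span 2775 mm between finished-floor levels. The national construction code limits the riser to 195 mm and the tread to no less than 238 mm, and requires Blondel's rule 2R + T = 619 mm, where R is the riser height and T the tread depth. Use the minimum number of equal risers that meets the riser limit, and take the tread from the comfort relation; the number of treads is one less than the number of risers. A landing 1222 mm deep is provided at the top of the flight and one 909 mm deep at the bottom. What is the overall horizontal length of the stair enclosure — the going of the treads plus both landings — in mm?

5617 mm

⌈2775/195⌉ = 15 risers.
R = 2775 ÷ 15 = 185 mm.
From 2R + T = 619: T = 619 − 370 = 249 mm.
15 risers give 14 treads; going = 14 × 249 = 3486 mm.
Add landings: 3486 + 1222 + 909 = 5617 mm.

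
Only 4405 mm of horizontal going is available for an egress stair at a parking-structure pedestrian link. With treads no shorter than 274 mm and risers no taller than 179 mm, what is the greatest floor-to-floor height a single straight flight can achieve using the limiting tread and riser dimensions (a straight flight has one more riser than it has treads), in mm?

3043 mm

Treads that fit: ⌊4405 / 274⌋ = 16.
Risers = treads + 1 = 17.
Maximum height = 17 × 179 = 3043 mm.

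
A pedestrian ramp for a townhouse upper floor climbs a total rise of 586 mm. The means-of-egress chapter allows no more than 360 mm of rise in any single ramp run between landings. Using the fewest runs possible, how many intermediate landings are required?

1 intermediate landings

586 / 360 = 1.628 → round up to 2 ramp runs.
2 runs are separated by 1 intermediate landings.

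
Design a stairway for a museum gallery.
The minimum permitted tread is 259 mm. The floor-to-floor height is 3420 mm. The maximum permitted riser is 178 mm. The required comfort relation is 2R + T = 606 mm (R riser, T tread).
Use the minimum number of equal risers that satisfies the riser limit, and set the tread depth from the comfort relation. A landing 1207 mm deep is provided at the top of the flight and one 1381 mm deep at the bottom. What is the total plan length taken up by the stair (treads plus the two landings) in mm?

⌈3420/178⌉ = 20 risers.
R = 3420 ÷ 20 = 171 mm.
Tread T = 606 − 2 × 171 = 264 mm (≥ 259 mm).
Going = (20 − 1) × 264 = 5016 mm.
Enclosure = 5016 + 1207 + 1381 = 7604 mm.

7604 mm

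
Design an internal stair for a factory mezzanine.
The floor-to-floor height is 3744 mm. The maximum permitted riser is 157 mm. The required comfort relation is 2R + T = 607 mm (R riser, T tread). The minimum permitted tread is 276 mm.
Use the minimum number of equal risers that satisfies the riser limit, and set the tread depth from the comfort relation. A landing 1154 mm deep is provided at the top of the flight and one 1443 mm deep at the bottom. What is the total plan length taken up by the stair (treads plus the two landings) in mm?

9382 mm

3744 / 157 = 23.847 → round up to 24 risers.
R = 3744 ÷ 24 = 156 mm.
From 2R + T = 607: T = 607 − 312 = 295 mm.
Going = (24 − 1) × 295 = 6785 mm.
Add landings: 6785 + 1154 + 1443 = 9382 mm.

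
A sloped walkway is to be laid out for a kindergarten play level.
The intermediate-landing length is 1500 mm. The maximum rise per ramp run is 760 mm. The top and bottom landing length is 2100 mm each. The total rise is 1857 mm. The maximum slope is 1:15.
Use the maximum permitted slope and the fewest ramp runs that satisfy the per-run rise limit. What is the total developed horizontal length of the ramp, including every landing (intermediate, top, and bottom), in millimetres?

1857 / 760 = 2.443 → round up to 3 ramp runs. That means 2 intermediate landings.
Ramp run (horizontal) at 1:15: 1857 × 15 = 27855 mm.
2 intermediate landings contribute 2 × 1500 = 3000 mm.
Top and bottom landings: 2 × 2100 = 4200 mm.
Total = 27855 + 3000 + 4200 = 35055 mm.

35055 mm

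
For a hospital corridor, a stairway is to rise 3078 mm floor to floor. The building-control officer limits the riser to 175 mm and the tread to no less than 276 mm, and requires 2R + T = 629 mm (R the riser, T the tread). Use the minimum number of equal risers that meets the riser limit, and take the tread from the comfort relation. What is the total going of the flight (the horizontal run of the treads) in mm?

4879 mm

3078 / 175 = 17.589 → round up to 18 risers.
Riser R = 3078 / 18 = 171 mm, within the 175 mm limit.
From 2R + T = 629: T = 629 − 342 = 287 mm.
18 risers give 17 treads; going = 17 × 287 = 4879 mm.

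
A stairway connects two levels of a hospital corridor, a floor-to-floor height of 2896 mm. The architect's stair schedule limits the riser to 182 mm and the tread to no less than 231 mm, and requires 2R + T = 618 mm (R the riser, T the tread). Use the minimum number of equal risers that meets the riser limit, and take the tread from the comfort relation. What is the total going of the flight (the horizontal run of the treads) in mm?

3840 mm

At most 182 each: 2896/182 = 15.91, giving 16 risers.
R = 2896 ÷ 16 = 181 mm.
T = 618 − 2·181 = 256 mm, which satisfies the 231 mm minimum.
Treads = 16 − 1 = 15; going = 15 × 256 = 3840 mm.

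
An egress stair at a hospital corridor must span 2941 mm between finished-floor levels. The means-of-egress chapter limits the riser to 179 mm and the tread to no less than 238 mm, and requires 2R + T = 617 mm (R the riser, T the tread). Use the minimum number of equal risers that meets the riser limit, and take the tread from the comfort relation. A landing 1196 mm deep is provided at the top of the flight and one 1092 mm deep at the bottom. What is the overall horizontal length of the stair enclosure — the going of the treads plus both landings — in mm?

2941 / 179 = 16.43, so 17 risers are needed.
Riser R = 2941 / 17 = 173 mm, within the 179 mm limit.
From 2R + T = 617: T = 617 − 346 = 271 mm.
Treads = 17 − 1 = 16; going = 16 × 271 = 4336 mm.
Add landings: 4336 + 1196 + 1092 = 6624 mm.

6624 mm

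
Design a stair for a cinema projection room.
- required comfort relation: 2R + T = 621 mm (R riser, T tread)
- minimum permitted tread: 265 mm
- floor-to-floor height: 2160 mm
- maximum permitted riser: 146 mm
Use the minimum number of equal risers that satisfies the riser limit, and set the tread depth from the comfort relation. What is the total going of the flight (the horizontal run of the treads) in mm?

4662 mm

⌈2160/146⌉ = 15 risers.
Riser R = 2160 / 15 = 144 mm, within the 146 mm limit.
From 2R + T = 621: T = 621 − 288 = 333 mm.
Treads = 15 − 1 = 14; going = 14 × 333 = 4662 mm.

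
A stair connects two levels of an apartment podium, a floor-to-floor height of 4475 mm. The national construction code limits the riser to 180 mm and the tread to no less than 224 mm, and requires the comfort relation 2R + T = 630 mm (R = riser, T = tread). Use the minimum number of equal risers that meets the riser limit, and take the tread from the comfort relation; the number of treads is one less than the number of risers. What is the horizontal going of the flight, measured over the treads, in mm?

6528 mm

4475 / 180 = 24.861 → round up to 25 risers.
Riser R = 4475 / 25 = 179 mm, within the 180 mm limit.
T = 630 − 2·179 = 272 mm, which satisfies the 224 mm minimum.
25 risers give 24 treads; going = 24 × 272 = 6528 mm.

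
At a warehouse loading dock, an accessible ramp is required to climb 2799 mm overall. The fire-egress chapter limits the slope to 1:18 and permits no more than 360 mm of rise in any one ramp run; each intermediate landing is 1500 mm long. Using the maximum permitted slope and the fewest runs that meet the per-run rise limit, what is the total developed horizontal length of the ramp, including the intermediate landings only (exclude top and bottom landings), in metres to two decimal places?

At most 360 each: 2799/360 = 7.78, giving 8 ramp runs. That means 7 intermediate landings.
Horizontal run for 2799 mm of rise at 1:18 is 2799 × 18 = 50382 mm.
Intermediate landings: 7 × 1500 = 10500 mm.
Total developed length = 50382 + 10500 = 60882 mm.
= 60.88 m.

60.88 m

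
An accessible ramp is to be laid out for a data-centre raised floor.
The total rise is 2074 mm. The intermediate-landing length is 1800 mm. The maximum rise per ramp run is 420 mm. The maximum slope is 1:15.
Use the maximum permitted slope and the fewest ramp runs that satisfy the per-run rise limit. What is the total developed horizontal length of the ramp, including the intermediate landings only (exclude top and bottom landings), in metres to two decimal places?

38.31 m

2074 / 420 = 4.938 → round up to 5 ramp runs. That means 4 intermediate landings.
Ramp run (horizontal) at 1:15: 2074 × 15 = 31110 mm.
Intermediate landings: 4 × 1800 = 7200 mm.
Total developed length = 31110 + 7200 = 38310 mm.
= 38.31 m.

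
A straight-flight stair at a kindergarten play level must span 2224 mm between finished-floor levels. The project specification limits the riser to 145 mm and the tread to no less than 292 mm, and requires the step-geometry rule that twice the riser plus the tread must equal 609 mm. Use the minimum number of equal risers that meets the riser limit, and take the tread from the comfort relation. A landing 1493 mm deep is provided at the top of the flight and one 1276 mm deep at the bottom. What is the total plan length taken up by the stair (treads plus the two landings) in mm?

7734 mm

2224 / 145 = 15.34, so 16 risers are needed.
Each riser is 2224/16 = 139 mm (≤ 145 mm).
Tread T = 609 − 2 × 139 = 331 mm (≥ 292 mm).
Going = (16 − 1) × 331 = 4965 mm.
Add landings: 4965 + 1493 + 1276 = 7734 mm.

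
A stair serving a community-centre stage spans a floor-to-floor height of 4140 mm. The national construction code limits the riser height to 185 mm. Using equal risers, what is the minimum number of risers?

23 risers

At most 185 each: 4140/185 = 22.38, giving 23 risers.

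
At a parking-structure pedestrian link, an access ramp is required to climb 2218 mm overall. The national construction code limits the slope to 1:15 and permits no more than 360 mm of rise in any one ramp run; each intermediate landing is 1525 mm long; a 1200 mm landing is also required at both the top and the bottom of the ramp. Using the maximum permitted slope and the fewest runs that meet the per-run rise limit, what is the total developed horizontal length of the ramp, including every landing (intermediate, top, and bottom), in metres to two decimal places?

At most 360 each: 2218/360 = 6.16, giving 7 ramp runs. That means 6 intermediate landings.
Horizontal run for 2218 mm of rise at 1:15 is 2218 × 15 = 33270 mm.
Intermediate landings: 6 × 1525 = 9150 mm.
Top and bottom landings: 2 × 1200 = 2400 mm.
Total = 33270 + 9150 + 2400 = 44820 mm.
= 44.82 m.

44.82 m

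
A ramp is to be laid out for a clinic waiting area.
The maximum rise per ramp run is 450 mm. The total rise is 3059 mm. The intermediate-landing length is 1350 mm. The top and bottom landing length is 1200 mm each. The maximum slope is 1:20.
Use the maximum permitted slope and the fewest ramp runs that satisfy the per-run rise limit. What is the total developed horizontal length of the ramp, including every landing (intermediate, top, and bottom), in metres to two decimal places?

71.68 m

At most 450 each: 3059/450 = 6.80, giving 7 ramp runs. That means 6 intermediate landings.
Ramp run (horizontal) at 1:20: 3059 × 20 = 61180 mm.
Intermediate landings: 6 × 1350 = 8100 mm.
Top and bottom landings: 2 × 1200 = 2400 mm.
Total = 61180 + 8100 + 2400 = 71680 mm.
= 71.68 m.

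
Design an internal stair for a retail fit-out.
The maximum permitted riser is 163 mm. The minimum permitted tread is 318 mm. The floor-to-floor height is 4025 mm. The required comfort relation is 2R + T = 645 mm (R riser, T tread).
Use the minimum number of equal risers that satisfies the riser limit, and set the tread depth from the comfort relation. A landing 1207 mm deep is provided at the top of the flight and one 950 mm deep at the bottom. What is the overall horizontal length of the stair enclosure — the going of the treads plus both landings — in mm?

9909 mm

At most 163 each: 4025/163 = 24.69, giving 25 risers.
Each riser is 4025/25 = 161 mm (≤ 163 mm).
T = 645 − 2·161 = 323 mm, which satisfies the 318 mm minimum.
25 risers give 24 treads; going = 24 × 323 = 7752 mm.
Enclosure = 7752 + 1207 + 950 = 9909 mm.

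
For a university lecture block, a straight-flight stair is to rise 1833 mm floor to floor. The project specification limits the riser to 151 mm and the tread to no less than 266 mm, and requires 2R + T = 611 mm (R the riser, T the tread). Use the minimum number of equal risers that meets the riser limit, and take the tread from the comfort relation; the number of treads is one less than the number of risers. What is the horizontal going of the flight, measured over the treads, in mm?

1833 / 151 = 12.14, so 13 risers are needed.
R = 1833 ÷ 13 = 141 mm.
Tread T = 611 − 2 × 141 = 329 mm (≥ 266 mm).
Treads = 13 − 1 = 12; going = 12 × 329 = 3948 mm.

3948 mm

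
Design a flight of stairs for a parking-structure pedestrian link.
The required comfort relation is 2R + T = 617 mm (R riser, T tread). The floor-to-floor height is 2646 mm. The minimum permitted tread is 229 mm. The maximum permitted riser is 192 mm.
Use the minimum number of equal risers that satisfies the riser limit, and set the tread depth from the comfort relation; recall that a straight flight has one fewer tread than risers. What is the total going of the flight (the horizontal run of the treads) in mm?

3107 mm

At most 192 each: 2646/192 = 13.78, giving 14 risers.
R = 2646 ÷ 14 = 189 mm.
From 2R + T = 617: T = 617 − 378 = 239 mm.
14 risers give 13 treads; going = 13 × 239 = 3107 mm.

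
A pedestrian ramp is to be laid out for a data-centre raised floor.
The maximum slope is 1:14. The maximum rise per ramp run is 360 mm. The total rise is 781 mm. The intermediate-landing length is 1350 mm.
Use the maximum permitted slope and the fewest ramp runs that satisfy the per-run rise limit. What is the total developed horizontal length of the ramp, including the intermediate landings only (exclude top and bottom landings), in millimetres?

13634 mm

781 / 360 = 2.169 → round up to 3 ramp runs. That means 2 intermediate landings.
Ramp run (horizontal) at 1:14: 781 × 14 = 10934 mm.
Intermediate landings: 2 × 1350 = 2700 mm.
Developed length = 10934 + 2700 = 13634 mm.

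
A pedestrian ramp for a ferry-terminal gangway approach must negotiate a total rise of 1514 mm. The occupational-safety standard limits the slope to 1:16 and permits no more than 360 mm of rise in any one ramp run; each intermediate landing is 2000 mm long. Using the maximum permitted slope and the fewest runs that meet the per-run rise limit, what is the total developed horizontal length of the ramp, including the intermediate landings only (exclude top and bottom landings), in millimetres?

32224 mm

At most 360 each: 1514/360 = 4.21, giving 5 ramp runs. That means 4 intermediate landings.
Ramp run (horizontal) at 1:16: 1514 × 16 = 24224 mm.
Intermediate landings: 4 × 2000 = 8000 mm.
Total developed length = 24224 + 8000 = 32224 mm.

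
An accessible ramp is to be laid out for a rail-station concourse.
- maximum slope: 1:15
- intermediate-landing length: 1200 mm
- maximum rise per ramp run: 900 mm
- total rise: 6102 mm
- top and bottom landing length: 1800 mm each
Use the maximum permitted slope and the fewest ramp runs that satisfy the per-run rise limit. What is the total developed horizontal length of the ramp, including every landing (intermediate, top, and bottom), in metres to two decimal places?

⌈6102/900⌉ = 7 ramp runs. That means 6 intermediate landings.
Ramp run (horizontal) at 1:15: 6102 × 15 = 91530 mm.
6 intermediate landings contribute 6 × 1200 = 7200 mm.
Top and bottom landings: 2 × 1800 = 3600 mm.
Total = 91530 + 7200 + 3600 = 102330 mm.
= 102.33 m.

102.33 m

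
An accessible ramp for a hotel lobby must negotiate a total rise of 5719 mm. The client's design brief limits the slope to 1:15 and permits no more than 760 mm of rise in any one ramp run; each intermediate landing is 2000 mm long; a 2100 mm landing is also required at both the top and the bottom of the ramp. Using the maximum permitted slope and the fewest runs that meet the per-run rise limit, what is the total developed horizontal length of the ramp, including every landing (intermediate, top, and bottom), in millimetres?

5719 / 760 = 7.53, so 8 ramp runs are needed. That means 7 intermediate landings.
Horizontal run for 5719 mm of rise at 1:15 is 5719 × 15 = 85785 mm.
Intermediate landings: 7 × 2000 = 14000 mm.
Top and bottom landings: 2 × 2100 = 4200 mm.
Total = 85785 + 14000 + 4200 = 103985 mm.

103985 mm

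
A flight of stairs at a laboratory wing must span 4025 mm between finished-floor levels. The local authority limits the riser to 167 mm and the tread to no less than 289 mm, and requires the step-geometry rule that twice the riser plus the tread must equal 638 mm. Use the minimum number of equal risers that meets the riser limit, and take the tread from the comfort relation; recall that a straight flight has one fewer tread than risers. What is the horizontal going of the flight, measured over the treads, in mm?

⌈4025/167⌉ = 25 risers.
Each riser is 4025/25 = 161 mm (≤ 167 mm).
T = 638 − 2·161 = 316 mm, which satisfies the 289 mm minimum.
Going = (25 − 1) × 316 = 7584 mm.

7584 mm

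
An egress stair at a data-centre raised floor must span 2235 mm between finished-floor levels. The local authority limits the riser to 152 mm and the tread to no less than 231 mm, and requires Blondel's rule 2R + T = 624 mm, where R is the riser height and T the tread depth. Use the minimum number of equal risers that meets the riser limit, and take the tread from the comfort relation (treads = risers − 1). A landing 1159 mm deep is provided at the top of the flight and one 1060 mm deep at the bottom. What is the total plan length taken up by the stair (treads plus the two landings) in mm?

6783 mm

2235 / 152 = 14.70, so 15 risers are needed.
Each riser is 2235/15 = 149 mm (≤ 152 mm).
From 2R + T = 624: T = 624 − 298 = 326 mm.
15 risers give 14 treads; going = 14 × 326 = 4564 mm.
Enclosure = 4564 + 1159 + 1060 = 6783 mm.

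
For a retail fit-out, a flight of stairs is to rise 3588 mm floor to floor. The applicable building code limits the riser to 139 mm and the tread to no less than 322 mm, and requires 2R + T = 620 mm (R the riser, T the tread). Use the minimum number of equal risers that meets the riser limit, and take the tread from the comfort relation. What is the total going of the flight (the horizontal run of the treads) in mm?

8600 mm

⌈3588/139⌉ = 26 risers.
Each riser is 3588/26 = 138 mm (≤ 139 mm).
T = 620 − 2·138 = 344 mm, which satisfies the 322 mm minimum.
Going = (26 − 1) × 344 = 8600 mm.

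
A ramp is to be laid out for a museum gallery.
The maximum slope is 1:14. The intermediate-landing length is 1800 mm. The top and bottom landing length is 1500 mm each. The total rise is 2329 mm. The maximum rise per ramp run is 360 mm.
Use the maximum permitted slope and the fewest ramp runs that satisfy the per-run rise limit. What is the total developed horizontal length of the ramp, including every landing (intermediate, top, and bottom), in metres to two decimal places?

2329 / 360 = 6.469 → round up to 7 ramp runs. That means 6 intermediate landings.
Ramp run (horizontal) at 1:14: 2329 × 14 = 32606 mm.
Intermediate landings: 6 × 1800 = 10800 mm.
Top and bottom landings: 2 × 1500 = 3000 mm.
Total = 32606 + 10800 + 3000 = 46406 mm.
= 46.41 m.

46.41 m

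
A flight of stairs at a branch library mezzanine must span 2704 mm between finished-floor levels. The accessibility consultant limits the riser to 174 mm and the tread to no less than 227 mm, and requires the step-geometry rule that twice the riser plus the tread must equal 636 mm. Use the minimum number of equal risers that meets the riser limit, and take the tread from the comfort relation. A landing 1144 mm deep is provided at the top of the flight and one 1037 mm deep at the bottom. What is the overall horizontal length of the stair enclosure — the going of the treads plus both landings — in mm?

6651 mm

⌈2704/174⌉ = 16 risers.
Each riser is 2704/16 = 169 mm (≤ 174 mm).
From 2R + T = 636: T = 636 − 338 = 298 mm.
Treads = 16 − 1 = 15; going = 15 × 298 = 4470 mm.
Enclosure = 4470 + 1144 + 1037 = 6651 mm.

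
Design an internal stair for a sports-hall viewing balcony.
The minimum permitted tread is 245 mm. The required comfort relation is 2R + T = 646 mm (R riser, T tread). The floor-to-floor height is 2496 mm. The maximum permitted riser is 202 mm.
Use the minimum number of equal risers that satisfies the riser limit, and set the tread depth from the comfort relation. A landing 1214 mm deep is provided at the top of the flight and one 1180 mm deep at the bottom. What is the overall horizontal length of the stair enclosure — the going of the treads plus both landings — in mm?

5538 mm

At most 202 each: 2496/202 = 12.36, giving 13 risers.
R = 2496 ÷ 13 = 192 mm.
T = 646 − 2·192 = 262 mm, which satisfies the 245 mm minimum.
13 risers give 12 treads; going = 12 × 262 = 3144 mm.
Enclosure = 3144 + 1214 + 1180 = 5538 mm.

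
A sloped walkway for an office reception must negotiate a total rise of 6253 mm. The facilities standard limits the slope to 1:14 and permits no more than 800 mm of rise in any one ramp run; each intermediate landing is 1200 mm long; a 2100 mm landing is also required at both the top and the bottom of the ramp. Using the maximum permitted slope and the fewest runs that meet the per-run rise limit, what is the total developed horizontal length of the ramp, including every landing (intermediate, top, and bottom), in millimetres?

100142 mm

6253 / 800 = 7.82, so 8 ramp runs are needed. That means 7 intermediate landings.
Ramp run (horizontal) at 1:14: 6253 × 14 = 87542 mm.
7 intermediate landings contribute 7 × 1200 = 8400 mm.
Top and bottom landings: 2 × 2100 = 4200 mm.
Total = 87542 + 8400 + 4200 = 100142 mm.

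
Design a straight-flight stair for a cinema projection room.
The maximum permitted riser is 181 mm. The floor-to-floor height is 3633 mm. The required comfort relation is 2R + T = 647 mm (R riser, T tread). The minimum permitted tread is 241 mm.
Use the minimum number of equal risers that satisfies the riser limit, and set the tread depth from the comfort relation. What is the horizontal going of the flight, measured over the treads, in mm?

3633 / 181 = 20.072 → round up to 21 risers.
R = 3633 ÷ 21 = 173 mm.
Tread T = 647 − 2 × 173 = 301 mm (≥ 241 mm).
Treads = 21 − 1 = 20; going = 20 × 301 = 6020 mm.

6020 mm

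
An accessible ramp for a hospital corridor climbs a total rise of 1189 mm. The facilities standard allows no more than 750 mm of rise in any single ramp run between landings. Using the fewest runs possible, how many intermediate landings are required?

⌈1189/750⌉ = 2 ramp runs.
2 runs are separated by 1 intermediate landings.

1 intermediate landings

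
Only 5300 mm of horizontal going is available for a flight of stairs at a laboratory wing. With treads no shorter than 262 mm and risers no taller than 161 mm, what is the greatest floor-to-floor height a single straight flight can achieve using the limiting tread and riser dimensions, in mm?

5300 / 262 = 20.23, so 20 treads fit.
Risers = treads + 1 = 21.
Maximum height = 21 × 161 = 3381 mm.

3381 mm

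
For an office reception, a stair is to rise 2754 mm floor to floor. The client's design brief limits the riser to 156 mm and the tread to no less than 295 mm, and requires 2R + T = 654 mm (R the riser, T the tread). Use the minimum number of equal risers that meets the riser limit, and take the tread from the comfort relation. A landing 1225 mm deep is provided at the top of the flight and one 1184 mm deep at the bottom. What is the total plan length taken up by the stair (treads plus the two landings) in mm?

⌈2754/156⌉ = 18 risers.
Each riser is 2754/18 = 153 mm (≤ 156 mm).
From 2R + T = 654: T = 654 − 306 = 348 mm.
Treads = 18 − 1 = 17; going = 17 × 348 = 5916 mm.
Add landings: 5916 + 1225 + 1184 = 8325 mm.

8325 mm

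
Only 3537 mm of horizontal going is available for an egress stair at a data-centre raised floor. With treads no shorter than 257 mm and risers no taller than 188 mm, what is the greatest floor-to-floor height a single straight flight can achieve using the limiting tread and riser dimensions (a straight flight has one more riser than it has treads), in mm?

2632 mm

3537 / 257 = 13.76, so 13 treads fit.
Risers = treads + 1 = 14.
Maximum height = 14 × 188 = 2632 mm.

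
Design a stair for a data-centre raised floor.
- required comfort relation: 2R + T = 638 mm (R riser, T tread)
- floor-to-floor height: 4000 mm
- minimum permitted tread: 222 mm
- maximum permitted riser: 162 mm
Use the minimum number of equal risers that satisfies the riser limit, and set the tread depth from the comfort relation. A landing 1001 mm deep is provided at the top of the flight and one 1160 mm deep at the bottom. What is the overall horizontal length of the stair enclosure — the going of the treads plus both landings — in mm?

9793 mm

At most 162 each: 4000/162 = 24.69, giving 25 risers.
Riser R = 4000 / 25 = 160 mm, within the 162 mm limit.
From 2R + T = 638: T = 638 − 320 = 318 mm.
Treads = 25 − 1 = 24; going = 24 × 318 = 7632 mm.
Enclosure = 7632 + 1001 + 1160 = 9793 mm.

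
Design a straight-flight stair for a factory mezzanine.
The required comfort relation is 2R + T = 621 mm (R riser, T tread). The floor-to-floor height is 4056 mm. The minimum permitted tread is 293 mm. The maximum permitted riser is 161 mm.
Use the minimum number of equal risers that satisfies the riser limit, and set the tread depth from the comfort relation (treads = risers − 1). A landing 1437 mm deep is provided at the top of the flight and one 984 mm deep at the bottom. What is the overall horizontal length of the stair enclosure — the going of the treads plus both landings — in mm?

10146 mm

4056 / 161 = 25.193 → round up to 26 risers.
Riser R = 4056 / 26 = 156 mm, within the 161 mm limit.
From 2R + T = 621: T = 621 − 312 = 309 mm.
26 risers give 25 treads; going = 25 × 309 = 7725 mm.
Enclosure = 7725 + 1437 + 984 = 10146 mm.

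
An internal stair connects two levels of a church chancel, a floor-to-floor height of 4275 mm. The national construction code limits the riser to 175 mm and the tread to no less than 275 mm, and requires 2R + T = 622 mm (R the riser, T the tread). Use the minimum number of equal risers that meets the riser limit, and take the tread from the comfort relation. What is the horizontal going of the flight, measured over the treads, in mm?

6720 mm

4275 / 175 = 24.43, so 25 risers are needed.
R = 4275 ÷ 25 = 171 mm.
T = 622 − 2·171 = 280 mm, which satisfies the 275 mm minimum.
Going = (25 − 1) × 280 = 6720 mm.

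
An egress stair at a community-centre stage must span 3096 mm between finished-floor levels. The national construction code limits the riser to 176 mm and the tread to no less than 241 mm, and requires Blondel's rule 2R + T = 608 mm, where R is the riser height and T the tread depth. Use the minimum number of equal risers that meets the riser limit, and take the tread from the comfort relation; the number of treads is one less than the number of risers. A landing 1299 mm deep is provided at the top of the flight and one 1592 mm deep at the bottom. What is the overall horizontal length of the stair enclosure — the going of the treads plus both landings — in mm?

7379 mm

3096 / 176 = 17.591 → round up to 18 risers.
Each riser is 3096/18 = 172 mm (≤ 176 mm).
T = 608 − 2·172 = 264 mm, which satisfies the 241 mm minimum.
Going = (18 − 1) × 264 = 4488 mm.
Enclosure = 4488 + 1299 + 1592 = 7379 mm.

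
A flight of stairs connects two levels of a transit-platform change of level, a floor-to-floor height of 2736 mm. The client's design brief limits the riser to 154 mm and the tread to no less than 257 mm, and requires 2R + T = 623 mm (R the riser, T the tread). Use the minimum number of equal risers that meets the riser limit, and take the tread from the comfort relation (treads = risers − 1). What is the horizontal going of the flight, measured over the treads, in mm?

At most 154 each: 2736/154 = 17.77, giving 18 risers.
Riser R = 2736 / 18 = 152 mm, within the 154 mm limit.
From 2R + T = 623: T = 623 − 304 = 319 mm.
Treads = 18 − 1 = 17; going = 17 × 319 = 5423 mm.

5423 mm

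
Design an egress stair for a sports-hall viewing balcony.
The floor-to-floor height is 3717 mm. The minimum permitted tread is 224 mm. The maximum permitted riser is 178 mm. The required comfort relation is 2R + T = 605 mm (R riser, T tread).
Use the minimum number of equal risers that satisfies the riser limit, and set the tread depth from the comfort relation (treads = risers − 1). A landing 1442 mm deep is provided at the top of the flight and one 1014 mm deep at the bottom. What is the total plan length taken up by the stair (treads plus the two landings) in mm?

7476 mm

At most 178 each: 3717/178 = 20.88, giving 21 risers.
R = 3717 ÷ 21 = 177 mm.
T = 605 − 2·177 = 251 mm, which satisfies the 224 mm minimum.
Going = (21 − 1) × 251 = 5020 mm.
Enclosure = 5020 + 1442 + 1014 = 7476 mm.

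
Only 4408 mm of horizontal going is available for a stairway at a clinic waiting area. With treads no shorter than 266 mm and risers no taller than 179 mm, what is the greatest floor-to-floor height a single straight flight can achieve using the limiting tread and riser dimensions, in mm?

3043 mm

4408 / 266 = 16.57, so 16 treads fit.
Risers = treads + 1 = 17.
Maximum height = 17 × 179 = 3043 mm.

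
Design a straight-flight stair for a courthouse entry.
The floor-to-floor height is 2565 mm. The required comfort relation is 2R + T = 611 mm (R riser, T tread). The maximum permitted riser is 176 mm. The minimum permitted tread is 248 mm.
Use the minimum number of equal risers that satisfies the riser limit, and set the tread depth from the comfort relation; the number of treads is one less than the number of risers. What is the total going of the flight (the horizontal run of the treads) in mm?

3766 mm

2565 / 176 = 14.574 → round up to 15 risers.
Riser R = 2565 / 15 = 171 mm, within the 176 mm limit.
Tread T = 611 − 2 × 171 = 269 mm (≥ 248 mm).
Treads = 15 − 1 = 14; going = 14 × 269 = 3766 mm.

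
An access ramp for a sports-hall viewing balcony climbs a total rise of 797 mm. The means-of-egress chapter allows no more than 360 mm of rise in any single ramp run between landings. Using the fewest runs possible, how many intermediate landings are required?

2 intermediate landings

797 / 360 = 2.21, so 3 ramp runs are needed.
3 runs are separated by 2 intermediate landings.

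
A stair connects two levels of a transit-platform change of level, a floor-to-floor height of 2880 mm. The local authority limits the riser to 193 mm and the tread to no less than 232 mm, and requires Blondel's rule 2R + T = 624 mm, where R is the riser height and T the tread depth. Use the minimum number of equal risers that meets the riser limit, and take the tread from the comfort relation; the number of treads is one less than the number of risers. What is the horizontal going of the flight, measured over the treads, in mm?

⌈2880/193⌉ = 15 risers.
Each riser is 2880/15 = 192 mm (≤ 193 mm).
T = 624 − 2·192 = 240 mm, which satisfies the 232 mm minimum.
Going = (15 − 1) × 240 = 3360 mm.

3360 mm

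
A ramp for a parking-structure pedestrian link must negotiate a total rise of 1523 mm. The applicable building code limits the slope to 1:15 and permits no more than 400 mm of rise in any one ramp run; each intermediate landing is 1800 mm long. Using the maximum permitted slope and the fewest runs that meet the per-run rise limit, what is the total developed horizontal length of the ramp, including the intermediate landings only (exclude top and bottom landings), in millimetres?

1523 / 400 = 3.808 → round up to 4 ramp runs. That means 3 intermediate landings.
Ramp run (horizontal) at 1:15: 1523 × 15 = 22845 mm.
Intermediate landings: 3 × 1800 = 5400 mm.
Total developed length = 22845 + 5400 = 28245 mm.

28245 mm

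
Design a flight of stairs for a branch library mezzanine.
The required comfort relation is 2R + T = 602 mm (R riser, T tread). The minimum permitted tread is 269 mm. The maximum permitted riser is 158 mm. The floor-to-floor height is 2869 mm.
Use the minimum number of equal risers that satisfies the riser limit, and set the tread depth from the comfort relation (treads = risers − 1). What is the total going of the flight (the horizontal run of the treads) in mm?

2869 / 158 = 18.158 → round up to 19 risers.
R = 2869 ÷ 19 = 151 mm.
T = 602 − 2·151 = 300 mm, which satisfies the 269 mm minimum.
19 risers give 18 treads; going = 18 × 300 = 5400 mm.

5400 mm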